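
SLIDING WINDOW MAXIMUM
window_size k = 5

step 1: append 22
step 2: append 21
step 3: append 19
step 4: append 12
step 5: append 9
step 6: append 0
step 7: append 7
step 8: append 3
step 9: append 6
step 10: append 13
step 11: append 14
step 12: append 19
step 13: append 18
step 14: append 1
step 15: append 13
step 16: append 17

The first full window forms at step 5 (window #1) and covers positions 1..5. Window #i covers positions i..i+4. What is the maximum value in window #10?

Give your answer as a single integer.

Answer: 19

Derivation:
step 1: append 22 -> window=[22] (not full yet)
step 2: append 21 -> window=[22, 21] (not full yet)
step 3: append 19 -> window=[22, 21, 19] (not full yet)
step 4: append 12 -> window=[22, 21, 19, 12] (not full yet)
step 5: append 9 -> window=[22, 21, 19, 12, 9] -> max=22
step 6: append 0 -> window=[21, 19, 12, 9, 0] -> max=21
step 7: append 7 -> window=[19, 12, 9, 0, 7] -> max=19
step 8: append 3 -> window=[12, 9, 0, 7, 3] -> max=12
step 9: append 6 -> window=[9, 0, 7, 3, 6] -> max=9
step 10: append 13 -> window=[0, 7, 3, 6, 13] -> max=13
step 11: append 14 -> window=[7, 3, 6, 13, 14] -> max=14
step 12: append 19 -> window=[3, 6, 13, 14, 19] -> max=19
step 13: append 18 -> window=[6, 13, 14, 19, 18] -> max=19
step 14: append 1 -> window=[13, 14, 19, 18, 1] -> max=19
Window #10 max = 19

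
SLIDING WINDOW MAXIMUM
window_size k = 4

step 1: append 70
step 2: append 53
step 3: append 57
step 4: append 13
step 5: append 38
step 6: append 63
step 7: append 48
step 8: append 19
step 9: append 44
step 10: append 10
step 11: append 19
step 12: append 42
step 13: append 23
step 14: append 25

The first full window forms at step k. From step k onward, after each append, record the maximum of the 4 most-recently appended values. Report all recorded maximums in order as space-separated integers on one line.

step 1: append 70 -> window=[70] (not full yet)
step 2: append 53 -> window=[70, 53] (not full yet)
step 3: append 57 -> window=[70, 53, 57] (not full yet)
step 4: append 13 -> window=[70, 53, 57, 13] -> max=70
step 5: append 38 -> window=[53, 57, 13, 38] -> max=57
step 6: append 63 -> window=[57, 13, 38, 63] -> max=63
step 7: append 48 -> window=[13, 38, 63, 48] -> max=63
step 8: append 19 -> window=[38, 63, 48, 19] -> max=63
step 9: append 44 -> window=[63, 48, 19, 44] -> max=63
step 10: append 10 -> window=[48, 19, 44, 10] -> max=48
step 11: append 19 -> window=[19, 44, 10, 19] -> max=44
step 12: append 42 -> window=[44, 10, 19, 42] -> max=44
step 13: append 23 -> window=[10, 19, 42, 23] -> max=42
step 14: append 25 -> window=[19, 42, 23, 25] -> max=42

Answer: 70 57 63 63 63 63 48 44 44 42 42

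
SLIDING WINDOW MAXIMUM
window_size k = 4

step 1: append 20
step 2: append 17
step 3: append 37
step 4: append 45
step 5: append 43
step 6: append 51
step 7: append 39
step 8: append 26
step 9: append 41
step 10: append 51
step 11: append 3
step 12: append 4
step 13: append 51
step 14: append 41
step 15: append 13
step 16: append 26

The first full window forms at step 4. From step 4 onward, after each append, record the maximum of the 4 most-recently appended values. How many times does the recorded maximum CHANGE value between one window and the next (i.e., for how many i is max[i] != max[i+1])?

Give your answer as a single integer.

Answer: 1

Derivation:
step 1: append 20 -> window=[20] (not full yet)
step 2: append 17 -> window=[20, 17] (not full yet)
step 3: append 37 -> window=[20, 17, 37] (not full yet)
step 4: append 45 -> window=[20, 17, 37, 45] -> max=45
step 5: append 43 -> window=[17, 37, 45, 43] -> max=45
step 6: append 51 -> window=[37, 45, 43, 51] -> max=51
step 7: append 39 -> window=[45, 43, 51, 39] -> max=51
step 8: append 26 -> window=[43, 51, 39, 26] -> max=51
step 9: append 41 -> window=[51, 39, 26, 41] -> max=51
step 10: append 51 -> window=[39, 26, 41, 51] -> max=51
step 11: append 3 -> window=[26, 41, 51, 3] -> max=51
step 12: append 4 -> window=[41, 51, 3, 4] -> max=51
step 13: append 51 -> window=[51, 3, 4, 51] -> max=51
step 14: append 41 -> window=[3, 4, 51, 41] -> max=51
step 15: append 13 -> window=[4, 51, 41, 13] -> max=51
step 16: append 26 -> window=[51, 41, 13, 26] -> max=51
Recorded maximums: 45 45 51 51 51 51 51 51 51 51 51 51 51
Changes between consecutive maximums: 1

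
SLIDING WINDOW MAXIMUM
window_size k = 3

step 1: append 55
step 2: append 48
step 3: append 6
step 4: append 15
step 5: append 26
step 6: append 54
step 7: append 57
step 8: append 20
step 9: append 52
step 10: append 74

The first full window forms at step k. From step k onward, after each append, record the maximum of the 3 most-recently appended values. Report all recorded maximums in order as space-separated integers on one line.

step 1: append 55 -> window=[55] (not full yet)
step 2: append 48 -> window=[55, 48] (not full yet)
step 3: append 6 -> window=[55, 48, 6] -> max=55
step 4: append 15 -> window=[48, 6, 15] -> max=48
step 5: append 26 -> window=[6, 15, 26] -> max=26
step 6: append 54 -> window=[15, 26, 54] -> max=54
step 7: append 57 -> window=[26, 54, 57] -> max=57
step 8: append 20 -> window=[54, 57, 20] -> max=57
step 9: append 52 -> window=[57, 20, 52] -> max=57
step 10: append 74 -> window=[20, 52, 74] -> max=74

Answer: 55 48 26 54 57 57 57 74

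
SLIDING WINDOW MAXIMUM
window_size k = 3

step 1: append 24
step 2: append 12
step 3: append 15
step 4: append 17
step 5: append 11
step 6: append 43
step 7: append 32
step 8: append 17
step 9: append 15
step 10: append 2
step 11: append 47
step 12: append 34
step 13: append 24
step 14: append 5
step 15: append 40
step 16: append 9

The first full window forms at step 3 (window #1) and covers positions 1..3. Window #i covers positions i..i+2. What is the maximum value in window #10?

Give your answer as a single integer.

Answer: 47

Derivation:
step 1: append 24 -> window=[24] (not full yet)
step 2: append 12 -> window=[24, 12] (not full yet)
step 3: append 15 -> window=[24, 12, 15] -> max=24
step 4: append 17 -> window=[12, 15, 17] -> max=17
step 5: append 11 -> window=[15, 17, 11] -> max=17
step 6: append 43 -> window=[17, 11, 43] -> max=43
step 7: append 32 -> window=[11, 43, 32] -> max=43
step 8: append 17 -> window=[43, 32, 17] -> max=43
step 9: append 15 -> window=[32, 17, 15] -> max=32
step 10: append 2 -> window=[17, 15, 2] -> max=17
step 11: append 47 -> window=[15, 2, 47] -> max=47
step 12: append 34 -> window=[2, 47, 34] -> max=47
Window #10 max = 47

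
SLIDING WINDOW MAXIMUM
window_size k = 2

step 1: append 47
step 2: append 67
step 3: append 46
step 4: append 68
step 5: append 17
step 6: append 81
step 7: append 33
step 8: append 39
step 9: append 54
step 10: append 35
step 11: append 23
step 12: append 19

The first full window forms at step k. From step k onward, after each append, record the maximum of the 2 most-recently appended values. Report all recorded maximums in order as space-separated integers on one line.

step 1: append 47 -> window=[47] (not full yet)
step 2: append 67 -> window=[47, 67] -> max=67
step 3: append 46 -> window=[67, 46] -> max=67
step 4: append 68 -> window=[46, 68] -> max=68
step 5: append 17 -> window=[68, 17] -> max=68
step 6: append 81 -> window=[17, 81] -> max=81
step 7: append 33 -> window=[81, 33] -> max=81
step 8: append 39 -> window=[33, 39] -> max=39
step 9: append 54 -> window=[39, 54] -> max=54
step 10: append 35 -> window=[54, 35] -> max=54
step 11: append 23 -> window=[35, 23] -> max=35
step 12: append 19 -> window=[23, 19] -> max=23

Answer: 67 67 68 68 81 81 39 54 54 35 23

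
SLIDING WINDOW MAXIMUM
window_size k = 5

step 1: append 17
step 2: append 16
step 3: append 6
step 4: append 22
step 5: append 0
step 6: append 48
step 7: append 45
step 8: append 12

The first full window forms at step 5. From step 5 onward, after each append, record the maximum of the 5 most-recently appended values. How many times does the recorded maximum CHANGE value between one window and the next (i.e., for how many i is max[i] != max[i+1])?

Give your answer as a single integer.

Answer: 1

Derivation:
step 1: append 17 -> window=[17] (not full yet)
step 2: append 16 -> window=[17, 16] (not full yet)
step 3: append 6 -> window=[17, 16, 6] (not full yet)
step 4: append 22 -> window=[17, 16, 6, 22] (not full yet)
step 5: append 0 -> window=[17, 16, 6, 22, 0] -> max=22
step 6: append 48 -> window=[16, 6, 22, 0, 48] -> max=48
step 7: append 45 -> window=[6, 22, 0, 48, 45] -> max=48
step 8: append 12 -> window=[22, 0, 48, 45, 12] -> max=48
Recorded maximums: 22 48 48 48
Changes between consecutive maximums: 1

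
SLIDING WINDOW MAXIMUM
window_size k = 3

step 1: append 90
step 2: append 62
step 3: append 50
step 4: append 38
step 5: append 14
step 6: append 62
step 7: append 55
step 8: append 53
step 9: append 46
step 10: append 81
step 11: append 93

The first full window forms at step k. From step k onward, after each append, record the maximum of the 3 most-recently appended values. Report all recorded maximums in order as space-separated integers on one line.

step 1: append 90 -> window=[90] (not full yet)
step 2: append 62 -> window=[90, 62] (not full yet)
step 3: append 50 -> window=[90, 62, 50] -> max=90
step 4: append 38 -> window=[62, 50, 38] -> max=62
step 5: append 14 -> window=[50, 38, 14] -> max=50
step 6: append 62 -> window=[38, 14, 62] -> max=62
step 7: append 55 -> window=[14, 62, 55] -> max=62
step 8: append 53 -> window=[62, 55, 53] -> max=62
step 9: append 46 -> window=[55, 53, 46] -> max=55
step 10: append 81 -> window=[53, 46, 81] -> max=81
step 11: append 93 -> window=[46, 81, 93] -> max=93

Answer: 90 62 50 62 62 62 55 81 93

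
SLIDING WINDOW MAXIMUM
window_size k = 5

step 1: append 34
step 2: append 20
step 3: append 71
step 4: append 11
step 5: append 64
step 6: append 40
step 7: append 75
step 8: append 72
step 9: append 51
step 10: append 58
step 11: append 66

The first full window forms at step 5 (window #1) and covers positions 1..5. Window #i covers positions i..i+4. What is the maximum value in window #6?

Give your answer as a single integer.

Answer: 75

Derivation:
step 1: append 34 -> window=[34] (not full yet)
step 2: append 20 -> window=[34, 20] (not full yet)
step 3: append 71 -> window=[34, 20, 71] (not full yet)
step 4: append 11 -> window=[34, 20, 71, 11] (not full yet)
step 5: append 64 -> window=[34, 20, 71, 11, 64] -> max=71
step 6: append 40 -> window=[20, 71, 11, 64, 40] -> max=71
step 7: append 75 -> window=[71, 11, 64, 40, 75] -> max=75
step 8: append 72 -> window=[11, 64, 40, 75, 72] -> max=75
step 9: append 51 -> window=[64, 40, 75, 72, 51] -> max=75
step 10: append 58 -> window=[40, 75, 72, 51, 58] -> max=75
Window #6 max = 75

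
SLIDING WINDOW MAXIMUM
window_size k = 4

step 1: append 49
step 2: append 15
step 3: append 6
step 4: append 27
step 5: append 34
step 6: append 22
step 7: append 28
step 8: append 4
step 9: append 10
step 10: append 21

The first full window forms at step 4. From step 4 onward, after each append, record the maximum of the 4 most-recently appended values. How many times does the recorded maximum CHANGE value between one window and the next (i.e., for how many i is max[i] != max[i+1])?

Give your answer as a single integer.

step 1: append 49 -> window=[49] (not full yet)
step 2: append 15 -> window=[49, 15] (not full yet)
step 3: append 6 -> window=[49, 15, 6] (not full yet)
step 4: append 27 -> window=[49, 15, 6, 27] -> max=49
step 5: append 34 -> window=[15, 6, 27, 34] -> max=34
step 6: append 22 -> window=[6, 27, 34, 22] -> max=34
step 7: append 28 -> window=[27, 34, 22, 28] -> max=34
step 8: append 4 -> window=[34, 22, 28, 4] -> max=34
step 9: append 10 -> window=[22, 28, 4, 10] -> max=28
step 10: append 21 -> window=[28, 4, 10, 21] -> max=28
Recorded maximums: 49 34 34 34 34 28 28
Changes between consecutive maximums: 2

Answer: 2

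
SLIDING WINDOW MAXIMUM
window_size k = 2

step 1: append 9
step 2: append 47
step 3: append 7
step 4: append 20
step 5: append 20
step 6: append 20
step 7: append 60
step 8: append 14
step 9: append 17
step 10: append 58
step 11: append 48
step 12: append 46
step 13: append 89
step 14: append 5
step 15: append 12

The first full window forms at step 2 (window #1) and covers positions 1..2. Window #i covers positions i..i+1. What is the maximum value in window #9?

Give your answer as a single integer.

Answer: 58

Derivation:
step 1: append 9 -> window=[9] (not full yet)
step 2: append 47 -> window=[9, 47] -> max=47
step 3: append 7 -> window=[47, 7] -> max=47
step 4: append 20 -> window=[7, 20] -> max=20
step 5: append 20 -> window=[20, 20] -> max=20
step 6: append 20 -> window=[20, 20] -> max=20
step 7: append 60 -> window=[20, 60] -> max=60
step 8: append 14 -> window=[60, 14] -> max=60
step 9: append 17 -> window=[14, 17] -> max=17
step 10: append 58 -> window=[17, 58] -> max=58
Window #9 max = 58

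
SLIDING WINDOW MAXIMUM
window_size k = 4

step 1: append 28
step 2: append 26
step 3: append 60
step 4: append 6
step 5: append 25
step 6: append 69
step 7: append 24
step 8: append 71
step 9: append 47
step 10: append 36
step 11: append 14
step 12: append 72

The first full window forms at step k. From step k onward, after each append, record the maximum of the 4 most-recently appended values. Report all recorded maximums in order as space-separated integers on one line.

step 1: append 28 -> window=[28] (not full yet)
step 2: append 26 -> window=[28, 26] (not full yet)
step 3: append 60 -> window=[28, 26, 60] (not full yet)
step 4: append 6 -> window=[28, 26, 60, 6] -> max=60
step 5: append 25 -> window=[26, 60, 6, 25] -> max=60
step 6: append 69 -> window=[60, 6, 25, 69] -> max=69
step 7: append 24 -> window=[6, 25, 69, 24] -> max=69
step 8: append 71 -> window=[25, 69, 24, 71] -> max=71
step 9: append 47 -> window=[69, 24, 71, 47] -> max=71
step 10: append 36 -> window=[24, 71, 47, 36] -> max=71
step 11: append 14 -> window=[71, 47, 36, 14] -> max=71
step 12: append 72 -> window=[47, 36, 14, 72] -> max=72

Answer: 60 60 69 69 71 71 71 71 72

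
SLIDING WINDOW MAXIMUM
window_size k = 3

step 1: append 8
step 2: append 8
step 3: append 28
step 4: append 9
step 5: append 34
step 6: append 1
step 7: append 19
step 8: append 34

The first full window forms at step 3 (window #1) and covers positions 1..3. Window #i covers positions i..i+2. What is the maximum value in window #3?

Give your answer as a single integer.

step 1: append 8 -> window=[8] (not full yet)
step 2: append 8 -> window=[8, 8] (not full yet)
step 3: append 28 -> window=[8, 8, 28] -> max=28
step 4: append 9 -> window=[8, 28, 9] -> max=28
step 5: append 34 -> window=[28, 9, 34] -> max=34
Window #3 max = 34

Answer: 34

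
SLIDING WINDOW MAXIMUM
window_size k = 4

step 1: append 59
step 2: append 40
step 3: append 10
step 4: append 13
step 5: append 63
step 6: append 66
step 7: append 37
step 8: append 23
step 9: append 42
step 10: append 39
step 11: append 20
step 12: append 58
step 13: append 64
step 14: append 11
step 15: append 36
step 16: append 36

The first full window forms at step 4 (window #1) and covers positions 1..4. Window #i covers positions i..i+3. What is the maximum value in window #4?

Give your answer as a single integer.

Answer: 66

Derivation:
step 1: append 59 -> window=[59] (not full yet)
step 2: append 40 -> window=[59, 40] (not full yet)
step 3: append 10 -> window=[59, 40, 10] (not full yet)
step 4: append 13 -> window=[59, 40, 10, 13] -> max=59
step 5: append 63 -> window=[40, 10, 13, 63] -> max=63
step 6: append 66 -> window=[10, 13, 63, 66] -> max=66
step 7: append 37 -> window=[13, 63, 66, 37] -> max=66
Window #4 max = 66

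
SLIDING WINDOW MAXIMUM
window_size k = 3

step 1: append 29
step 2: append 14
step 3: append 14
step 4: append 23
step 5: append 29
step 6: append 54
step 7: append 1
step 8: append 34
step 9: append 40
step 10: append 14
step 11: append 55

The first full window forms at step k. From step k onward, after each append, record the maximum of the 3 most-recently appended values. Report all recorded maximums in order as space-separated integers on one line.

step 1: append 29 -> window=[29] (not full yet)
step 2: append 14 -> window=[29, 14] (not full yet)
step 3: append 14 -> window=[29, 14, 14] -> max=29
step 4: append 23 -> window=[14, 14, 23] -> max=23
step 5: append 29 -> window=[14, 23, 29] -> max=29
step 6: append 54 -> window=[23, 29, 54] -> max=54
step 7: append 1 -> window=[29, 54, 1] -> max=54
step 8: append 34 -> window=[54, 1, 34] -> max=54
step 9: append 40 -> window=[1, 34, 40] -> max=40
step 10: append 14 -> window=[34, 40, 14] -> max=40
step 11: append 55 -> window=[40, 14, 55] -> max=55

Answer: 29 23 29 54 54 54 40 40 55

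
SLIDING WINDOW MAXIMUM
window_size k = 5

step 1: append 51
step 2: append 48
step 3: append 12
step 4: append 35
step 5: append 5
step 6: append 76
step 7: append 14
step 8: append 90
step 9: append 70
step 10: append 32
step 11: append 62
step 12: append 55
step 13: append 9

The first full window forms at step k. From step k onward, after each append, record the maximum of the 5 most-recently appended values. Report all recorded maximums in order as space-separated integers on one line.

step 1: append 51 -> window=[51] (not full yet)
step 2: append 48 -> window=[51, 48] (not full yet)
step 3: append 12 -> window=[51, 48, 12] (not full yet)
step 4: append 35 -> window=[51, 48, 12, 35] (not full yet)
step 5: append 5 -> window=[51, 48, 12, 35, 5] -> max=51
step 6: append 76 -> window=[48, 12, 35, 5, 76] -> max=76
step 7: append 14 -> window=[12, 35, 5, 76, 14] -> max=76
step 8: append 90 -> window=[35, 5, 76, 14, 90] -> max=90
step 9: append 70 -> window=[5, 76, 14, 90, 70] -> max=90
step 10: append 32 -> window=[76, 14, 90, 70, 32] -> max=90
step 11: append 62 -> window=[14, 90, 70, 32, 62] -> max=90
step 12: append 55 -> window=[90, 70, 32, 62, 55] -> max=90
step 13: append 9 -> window=[70, 32, 62, 55, 9] -> max=70

Answer: 51 76 76 90 90 90 90 90 70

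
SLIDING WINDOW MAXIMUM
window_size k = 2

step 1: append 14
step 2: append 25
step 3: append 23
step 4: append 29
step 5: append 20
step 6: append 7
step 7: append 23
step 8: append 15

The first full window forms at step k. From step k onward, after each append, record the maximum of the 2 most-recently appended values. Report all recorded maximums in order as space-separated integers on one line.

step 1: append 14 -> window=[14] (not full yet)
step 2: append 25 -> window=[14, 25] -> max=25
step 3: append 23 -> window=[25, 23] -> max=25
step 4: append 29 -> window=[23, 29] -> max=29
step 5: append 20 -> window=[29, 20] -> max=29
step 6: append 7 -> window=[20, 7] -> max=20
step 7: append 23 -> window=[7, 23] -> max=23
step 8: append 15 -> window=[23, 15] -> max=23

Answer: 25 25 29 29 20 23 23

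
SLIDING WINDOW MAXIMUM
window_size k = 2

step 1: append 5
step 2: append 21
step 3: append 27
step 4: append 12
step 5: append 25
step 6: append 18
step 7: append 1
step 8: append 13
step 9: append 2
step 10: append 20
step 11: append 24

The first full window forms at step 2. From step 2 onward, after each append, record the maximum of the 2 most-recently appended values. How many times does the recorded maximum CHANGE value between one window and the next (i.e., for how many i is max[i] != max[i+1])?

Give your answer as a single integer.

Answer: 6

Derivation:
step 1: append 5 -> window=[5] (not full yet)
step 2: append 21 -> window=[5, 21] -> max=21
step 3: append 27 -> window=[21, 27] -> max=27
step 4: append 12 -> window=[27, 12] -> max=27
step 5: append 25 -> window=[12, 25] -> max=25
step 6: append 18 -> window=[25, 18] -> max=25
step 7: append 1 -> window=[18, 1] -> max=18
step 8: append 13 -> window=[1, 13] -> max=13
step 9: append 2 -> window=[13, 2] -> max=13
step 10: append 20 -> window=[2, 20] -> max=20
step 11: append 24 -> window=[20, 24] -> max=24
Recorded maximums: 21 27 27 25 25 18 13 13 20 24
Changes between consecutive maximums: 6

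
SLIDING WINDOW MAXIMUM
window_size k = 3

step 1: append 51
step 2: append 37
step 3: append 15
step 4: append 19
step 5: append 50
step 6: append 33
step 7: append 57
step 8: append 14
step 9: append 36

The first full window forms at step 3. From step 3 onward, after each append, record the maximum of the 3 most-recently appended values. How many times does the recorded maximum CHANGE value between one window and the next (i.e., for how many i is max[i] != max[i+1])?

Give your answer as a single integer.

step 1: append 51 -> window=[51] (not full yet)
step 2: append 37 -> window=[51, 37] (not full yet)
step 3: append 15 -> window=[51, 37, 15] -> max=51
step 4: append 19 -> window=[37, 15, 19] -> max=37
step 5: append 50 -> window=[15, 19, 50] -> max=50
step 6: append 33 -> window=[19, 50, 33] -> max=50
step 7: append 57 -> window=[50, 33, 57] -> max=57
step 8: append 14 -> window=[33, 57, 14] -> max=57
step 9: append 36 -> window=[57, 14, 36] -> max=57
Recorded maximums: 51 37 50 50 57 57 57
Changes between consecutive maximums: 3

Answer: 3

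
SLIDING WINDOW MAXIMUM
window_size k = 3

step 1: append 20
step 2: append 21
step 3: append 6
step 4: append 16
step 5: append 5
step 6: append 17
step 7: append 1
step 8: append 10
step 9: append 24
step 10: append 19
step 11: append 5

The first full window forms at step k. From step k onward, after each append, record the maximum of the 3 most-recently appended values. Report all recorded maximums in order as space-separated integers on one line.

Answer: 21 21 16 17 17 17 24 24 24

Derivation:
step 1: append 20 -> window=[20] (not full yet)
step 2: append 21 -> window=[20, 21] (not full yet)
step 3: append 6 -> window=[20, 21, 6] -> max=21
step 4: append 16 -> window=[21, 6, 16] -> max=21
step 5: append 5 -> window=[6, 16, 5] -> max=16
step 6: append 17 -> window=[16, 5, 17] -> max=17
step 7: append 1 -> window=[5, 17, 1] -> max=17
step 8: append 10 -> window=[17, 1, 10] -> max=17
step 9: append 24 -> window=[1, 10, 24] -> max=24
step 10: append 19 -> window=[10, 24, 19] -> max=24
step 11: append 5 -> window=[24, 19, 5] -> max=24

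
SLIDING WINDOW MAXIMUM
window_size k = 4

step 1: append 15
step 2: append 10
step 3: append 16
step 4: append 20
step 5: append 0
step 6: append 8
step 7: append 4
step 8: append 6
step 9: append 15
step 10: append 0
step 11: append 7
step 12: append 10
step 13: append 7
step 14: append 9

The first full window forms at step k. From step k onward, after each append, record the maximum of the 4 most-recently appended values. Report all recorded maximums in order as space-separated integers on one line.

Answer: 20 20 20 20 8 15 15 15 15 10 10

Derivation:
step 1: append 15 -> window=[15] (not full yet)
step 2: append 10 -> window=[15, 10] (not full yet)
step 3: append 16 -> window=[15, 10, 16] (not full yet)
step 4: append 20 -> window=[15, 10, 16, 20] -> max=20
step 5: append 0 -> window=[10, 16, 20, 0] -> max=20
step 6: append 8 -> window=[16, 20, 0, 8] -> max=20
step 7: append 4 -> window=[20, 0, 8, 4] -> max=20
step 8: append 6 -> window=[0, 8, 4, 6] -> max=8
step 9: append 15 -> window=[8, 4, 6, 15] -> max=15
step 10: append 0 -> window=[4, 6, 15, 0] -> max=15
step 11: append 7 -> window=[6, 15, 0, 7] -> max=15
step 12: append 10 -> window=[15, 0, 7, 10] -> max=15
step 13: append 7 -> window=[0, 7, 10, 7] -> max=10
step 14: append 9 -> window=[7, 10, 7, 9] -> max=10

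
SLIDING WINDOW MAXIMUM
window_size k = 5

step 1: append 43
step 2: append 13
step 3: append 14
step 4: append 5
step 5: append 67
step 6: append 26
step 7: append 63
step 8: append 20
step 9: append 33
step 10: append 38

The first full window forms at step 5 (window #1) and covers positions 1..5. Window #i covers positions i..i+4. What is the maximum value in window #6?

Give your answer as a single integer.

Answer: 63

Derivation:
step 1: append 43 -> window=[43] (not full yet)
step 2: append 13 -> window=[43, 13] (not full yet)
step 3: append 14 -> window=[43, 13, 14] (not full yet)
step 4: append 5 -> window=[43, 13, 14, 5] (not full yet)
step 5: append 67 -> window=[43, 13, 14, 5, 67] -> max=67
step 6: append 26 -> window=[13, 14, 5, 67, 26] -> max=67
step 7: append 63 -> window=[14, 5, 67, 26, 63] -> max=67
step 8: append 20 -> window=[5, 67, 26, 63, 20] -> max=67
step 9: append 33 -> window=[67, 26, 63, 20, 33] -> max=67
step 10: append 38 -> window=[26, 63, 20, 33, 38] -> max=63
Window #6 max = 63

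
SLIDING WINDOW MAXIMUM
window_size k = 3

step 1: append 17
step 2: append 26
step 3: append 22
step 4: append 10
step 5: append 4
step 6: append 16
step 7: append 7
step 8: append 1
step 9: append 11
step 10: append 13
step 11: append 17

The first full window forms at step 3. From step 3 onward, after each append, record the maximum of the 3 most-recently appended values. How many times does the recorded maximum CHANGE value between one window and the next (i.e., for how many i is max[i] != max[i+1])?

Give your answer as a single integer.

step 1: append 17 -> window=[17] (not full yet)
step 2: append 26 -> window=[17, 26] (not full yet)
step 3: append 22 -> window=[17, 26, 22] -> max=26
step 4: append 10 -> window=[26, 22, 10] -> max=26
step 5: append 4 -> window=[22, 10, 4] -> max=22
step 6: append 16 -> window=[10, 4, 16] -> max=16
step 7: append 7 -> window=[4, 16, 7] -> max=16
step 8: append 1 -> window=[16, 7, 1] -> max=16
step 9: append 11 -> window=[7, 1, 11] -> max=11
step 10: append 13 -> window=[1, 11, 13] -> max=13
step 11: append 17 -> window=[11, 13, 17] -> max=17
Recorded maximums: 26 26 22 16 16 16 11 13 17
Changes between consecutive maximums: 5

Answer: 5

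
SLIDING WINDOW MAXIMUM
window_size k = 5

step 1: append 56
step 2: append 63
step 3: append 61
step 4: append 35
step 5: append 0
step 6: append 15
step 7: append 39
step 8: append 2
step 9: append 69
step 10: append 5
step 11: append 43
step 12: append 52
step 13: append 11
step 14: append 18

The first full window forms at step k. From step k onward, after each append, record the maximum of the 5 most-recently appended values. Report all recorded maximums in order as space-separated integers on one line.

step 1: append 56 -> window=[56] (not full yet)
step 2: append 63 -> window=[56, 63] (not full yet)
step 3: append 61 -> window=[56, 63, 61] (not full yet)
step 4: append 35 -> window=[56, 63, 61, 35] (not full yet)
step 5: append 0 -> window=[56, 63, 61, 35, 0] -> max=63
step 6: append 15 -> window=[63, 61, 35, 0, 15] -> max=63
step 7: append 39 -> window=[61, 35, 0, 15, 39] -> max=61
step 8: append 2 -> window=[35, 0, 15, 39, 2] -> max=39
step 9: append 69 -> window=[0, 15, 39, 2, 69] -> max=69
step 10: append 5 -> window=[15, 39, 2, 69, 5] -> max=69
step 11: append 43 -> window=[39, 2, 69, 5, 43] -> max=69
step 12: append 52 -> window=[2, 69, 5, 43, 52] -> max=69
step 13: append 11 -> window=[69, 5, 43, 52, 11] -> max=69
step 14: append 18 -> window=[5, 43, 52, 11, 18] -> max=52

Answer: 63 63 61 39 69 69 69 69 69 52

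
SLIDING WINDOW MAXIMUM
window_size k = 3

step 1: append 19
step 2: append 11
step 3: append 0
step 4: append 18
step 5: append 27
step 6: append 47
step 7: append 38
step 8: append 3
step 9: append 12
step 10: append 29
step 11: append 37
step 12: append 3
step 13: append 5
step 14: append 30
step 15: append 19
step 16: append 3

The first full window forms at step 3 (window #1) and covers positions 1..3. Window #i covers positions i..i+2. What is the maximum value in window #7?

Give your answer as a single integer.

Answer: 38

Derivation:
step 1: append 19 -> window=[19] (not full yet)
step 2: append 11 -> window=[19, 11] (not full yet)
step 3: append 0 -> window=[19, 11, 0] -> max=19
step 4: append 18 -> window=[11, 0, 18] -> max=18
step 5: append 27 -> window=[0, 18, 27] -> max=27
step 6: append 47 -> window=[18, 27, 47] -> max=47
step 7: append 38 -> window=[27, 47, 38] -> max=47
step 8: append 3 -> window=[47, 38, 3] -> max=47
step 9: append 12 -> window=[38, 3, 12] -> max=38
Window #7 max = 38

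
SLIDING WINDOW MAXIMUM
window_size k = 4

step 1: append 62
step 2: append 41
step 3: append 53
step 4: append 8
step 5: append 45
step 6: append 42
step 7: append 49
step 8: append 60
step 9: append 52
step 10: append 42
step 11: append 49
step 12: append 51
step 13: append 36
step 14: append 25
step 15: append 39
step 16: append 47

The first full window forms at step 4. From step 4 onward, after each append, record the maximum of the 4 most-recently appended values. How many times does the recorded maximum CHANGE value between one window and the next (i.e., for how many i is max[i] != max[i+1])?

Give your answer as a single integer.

Answer: 6

Derivation:
step 1: append 62 -> window=[62] (not full yet)
step 2: append 41 -> window=[62, 41] (not full yet)
step 3: append 53 -> window=[62, 41, 53] (not full yet)
step 4: append 8 -> window=[62, 41, 53, 8] -> max=62
step 5: append 45 -> window=[41, 53, 8, 45] -> max=53
step 6: append 42 -> window=[53, 8, 45, 42] -> max=53
step 7: append 49 -> window=[8, 45, 42, 49] -> max=49
step 8: append 60 -> window=[45, 42, 49, 60] -> max=60
step 9: append 52 -> window=[42, 49, 60, 52] -> max=60
step 10: append 42 -> window=[49, 60, 52, 42] -> max=60
step 11: append 49 -> window=[60, 52, 42, 49] -> max=60
step 12: append 51 -> window=[52, 42, 49, 51] -> max=52
step 13: append 36 -> window=[42, 49, 51, 36] -> max=51
step 14: append 25 -> window=[49, 51, 36, 25] -> max=51
step 15: append 39 -> window=[51, 36, 25, 39] -> max=51
step 16: append 47 -> window=[36, 25, 39, 47] -> max=47
Recorded maximums: 62 53 53 49 60 60 60 60 52 51 51 51 47
Changes between consecutive maximums: 6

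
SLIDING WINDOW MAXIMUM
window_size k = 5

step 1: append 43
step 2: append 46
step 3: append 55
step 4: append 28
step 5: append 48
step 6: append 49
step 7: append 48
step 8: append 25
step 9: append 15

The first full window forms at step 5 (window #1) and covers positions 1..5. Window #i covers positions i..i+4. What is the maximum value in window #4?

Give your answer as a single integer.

Answer: 49

Derivation:
step 1: append 43 -> window=[43] (not full yet)
step 2: append 46 -> window=[43, 46] (not full yet)
step 3: append 55 -> window=[43, 46, 55] (not full yet)
step 4: append 28 -> window=[43, 46, 55, 28] (not full yet)
step 5: append 48 -> window=[43, 46, 55, 28, 48] -> max=55
step 6: append 49 -> window=[46, 55, 28, 48, 49] -> max=55
step 7: append 48 -> window=[55, 28, 48, 49, 48] -> max=55
step 8: append 25 -> window=[28, 48, 49, 48, 25] -> max=49
Window #4 max = 49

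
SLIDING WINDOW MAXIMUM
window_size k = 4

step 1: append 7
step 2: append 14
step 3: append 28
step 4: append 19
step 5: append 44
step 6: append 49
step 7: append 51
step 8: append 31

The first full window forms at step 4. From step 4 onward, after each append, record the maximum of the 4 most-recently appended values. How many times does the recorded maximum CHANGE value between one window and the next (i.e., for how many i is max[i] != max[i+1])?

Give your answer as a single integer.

step 1: append 7 -> window=[7] (not full yet)
step 2: append 14 -> window=[7, 14] (not full yet)
step 3: append 28 -> window=[7, 14, 28] (not full yet)
step 4: append 19 -> window=[7, 14, 28, 19] -> max=28
step 5: append 44 -> window=[14, 28, 19, 44] -> max=44
step 6: append 49 -> window=[28, 19, 44, 49] -> max=49
step 7: append 51 -> window=[19, 44, 49, 51] -> max=51
step 8: append 31 -> window=[44, 49, 51, 31] -> max=51
Recorded maximums: 28 44 49 51 51
Changes between consecutive maximums: 3

Answer: 3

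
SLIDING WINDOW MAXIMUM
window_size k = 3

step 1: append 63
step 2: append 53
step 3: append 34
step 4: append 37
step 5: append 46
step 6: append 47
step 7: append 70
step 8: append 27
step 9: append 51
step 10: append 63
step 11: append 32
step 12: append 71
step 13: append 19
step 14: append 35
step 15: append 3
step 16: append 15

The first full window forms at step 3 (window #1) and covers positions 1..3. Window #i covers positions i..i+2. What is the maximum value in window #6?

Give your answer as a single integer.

step 1: append 63 -> window=[63] (not full yet)
step 2: append 53 -> window=[63, 53] (not full yet)
step 3: append 34 -> window=[63, 53, 34] -> max=63
step 4: append 37 -> window=[53, 34, 37] -> max=53
step 5: append 46 -> window=[34, 37, 46] -> max=46
step 6: append 47 -> window=[37, 46, 47] -> max=47
step 7: append 70 -> window=[46, 47, 70] -> max=70
step 8: append 27 -> window=[47, 70, 27] -> max=70
Window #6 max = 70

Answer: 70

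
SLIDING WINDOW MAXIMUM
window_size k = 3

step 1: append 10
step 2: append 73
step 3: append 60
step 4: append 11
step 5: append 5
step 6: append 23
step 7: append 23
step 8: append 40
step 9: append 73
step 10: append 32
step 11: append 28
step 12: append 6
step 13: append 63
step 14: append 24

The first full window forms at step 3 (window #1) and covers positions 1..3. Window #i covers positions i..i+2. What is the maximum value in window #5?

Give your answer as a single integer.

step 1: append 10 -> window=[10] (not full yet)
step 2: append 73 -> window=[10, 73] (not full yet)
step 3: append 60 -> window=[10, 73, 60] -> max=73
step 4: append 11 -> window=[73, 60, 11] -> max=73
step 5: append 5 -> window=[60, 11, 5] -> max=60
step 6: append 23 -> window=[11, 5, 23] -> max=23
step 7: append 23 -> window=[5, 23, 23] -> max=23
Window #5 max = 23

Answer: 23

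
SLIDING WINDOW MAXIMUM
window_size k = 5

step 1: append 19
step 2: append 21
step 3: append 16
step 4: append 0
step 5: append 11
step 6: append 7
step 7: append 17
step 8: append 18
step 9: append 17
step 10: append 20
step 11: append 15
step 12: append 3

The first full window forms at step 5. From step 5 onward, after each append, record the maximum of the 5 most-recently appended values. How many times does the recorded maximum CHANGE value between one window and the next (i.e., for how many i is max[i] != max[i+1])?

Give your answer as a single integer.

step 1: append 19 -> window=[19] (not full yet)
step 2: append 21 -> window=[19, 21] (not full yet)
step 3: append 16 -> window=[19, 21, 16] (not full yet)
step 4: append 0 -> window=[19, 21, 16, 0] (not full yet)
step 5: append 11 -> window=[19, 21, 16, 0, 11] -> max=21
step 6: append 7 -> window=[21, 16, 0, 11, 7] -> max=21
step 7: append 17 -> window=[16, 0, 11, 7, 17] -> max=17
step 8: append 18 -> window=[0, 11, 7, 17, 18] -> max=18
step 9: append 17 -> window=[11, 7, 17, 18, 17] -> max=18
step 10: append 20 -> window=[7, 17, 18, 17, 20] -> max=20
step 11: append 15 -> window=[17, 18, 17, 20, 15] -> max=20
step 12: append 3 -> window=[18, 17, 20, 15, 3] -> max=20
Recorded maximums: 21 21 17 18 18 20 20 20
Changes between consecutive maximums: 3

Answer: 3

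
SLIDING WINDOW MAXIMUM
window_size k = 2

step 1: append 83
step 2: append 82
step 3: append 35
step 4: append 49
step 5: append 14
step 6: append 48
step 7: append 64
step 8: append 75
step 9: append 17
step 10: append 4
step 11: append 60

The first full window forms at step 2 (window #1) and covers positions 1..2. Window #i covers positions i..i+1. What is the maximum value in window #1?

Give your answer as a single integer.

Answer: 83

Derivation:
step 1: append 83 -> window=[83] (not full yet)
step 2: append 82 -> window=[83, 82] -> max=83
Window #1 max = 83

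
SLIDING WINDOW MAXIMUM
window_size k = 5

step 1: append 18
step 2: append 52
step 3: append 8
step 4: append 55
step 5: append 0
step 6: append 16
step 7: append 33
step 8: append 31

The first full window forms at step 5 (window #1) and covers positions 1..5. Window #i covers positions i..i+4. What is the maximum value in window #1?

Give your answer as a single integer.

step 1: append 18 -> window=[18] (not full yet)
step 2: append 52 -> window=[18, 52] (not full yet)
step 3: append 8 -> window=[18, 52, 8] (not full yet)
step 4: append 55 -> window=[18, 52, 8, 55] (not full yet)
step 5: append 0 -> window=[18, 52, 8, 55, 0] -> max=55
Window #1 max = 55

Answer: 55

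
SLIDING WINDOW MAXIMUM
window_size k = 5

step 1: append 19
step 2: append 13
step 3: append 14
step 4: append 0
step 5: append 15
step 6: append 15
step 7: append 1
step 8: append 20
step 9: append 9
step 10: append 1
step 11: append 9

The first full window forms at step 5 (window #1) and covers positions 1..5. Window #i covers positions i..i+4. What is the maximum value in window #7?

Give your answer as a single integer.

step 1: append 19 -> window=[19] (not full yet)
step 2: append 13 -> window=[19, 13] (not full yet)
step 3: append 14 -> window=[19, 13, 14] (not full yet)
step 4: append 0 -> window=[19, 13, 14, 0] (not full yet)
step 5: append 15 -> window=[19, 13, 14, 0, 15] -> max=19
step 6: append 15 -> window=[13, 14, 0, 15, 15] -> max=15
step 7: append 1 -> window=[14, 0, 15, 15, 1] -> max=15
step 8: append 20 -> window=[0, 15, 15, 1, 20] -> max=20
step 9: append 9 -> window=[15, 15, 1, 20, 9] -> max=20
step 10: append 1 -> window=[15, 1, 20, 9, 1] -> max=20
step 11: append 9 -> window=[1, 20, 9, 1, 9] -> max=20
Window #7 max = 20

Answer: 20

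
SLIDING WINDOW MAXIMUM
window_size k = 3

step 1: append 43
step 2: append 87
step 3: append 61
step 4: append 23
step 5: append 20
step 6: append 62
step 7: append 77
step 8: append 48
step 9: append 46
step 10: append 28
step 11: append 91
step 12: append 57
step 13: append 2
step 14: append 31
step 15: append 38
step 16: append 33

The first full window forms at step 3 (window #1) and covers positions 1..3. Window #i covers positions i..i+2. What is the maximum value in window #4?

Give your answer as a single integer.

step 1: append 43 -> window=[43] (not full yet)
step 2: append 87 -> window=[43, 87] (not full yet)
step 3: append 61 -> window=[43, 87, 61] -> max=87
step 4: append 23 -> window=[87, 61, 23] -> max=87
step 5: append 20 -> window=[61, 23, 20] -> max=61
step 6: append 62 -> window=[23, 20, 62] -> max=62
Window #4 max = 62

Answer: 62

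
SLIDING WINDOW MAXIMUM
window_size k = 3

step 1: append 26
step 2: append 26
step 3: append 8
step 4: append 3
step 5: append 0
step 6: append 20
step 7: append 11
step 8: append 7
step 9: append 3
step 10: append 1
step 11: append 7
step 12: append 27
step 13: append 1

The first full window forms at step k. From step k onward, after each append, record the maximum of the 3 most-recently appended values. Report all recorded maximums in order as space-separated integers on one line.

step 1: append 26 -> window=[26] (not full yet)
step 2: append 26 -> window=[26, 26] (not full yet)
step 3: append 8 -> window=[26, 26, 8] -> max=26
step 4: append 3 -> window=[26, 8, 3] -> max=26
step 5: append 0 -> window=[8, 3, 0] -> max=8
step 6: append 20 -> window=[3, 0, 20] -> max=20
step 7: append 11 -> window=[0, 20, 11] -> max=20
step 8: append 7 -> window=[20, 11, 7] -> max=20
step 9: append 3 -> window=[11, 7, 3] -> max=11
step 10: append 1 -> window=[7, 3, 1] -> max=7
step 11: append 7 -> window=[3, 1, 7] -> max=7
step 12: append 27 -> window=[1, 7, 27] -> max=27
step 13: append 1 -> window=[7, 27, 1] -> max=27

Answer: 26 26 8 20 20 20 11 7 7 27 27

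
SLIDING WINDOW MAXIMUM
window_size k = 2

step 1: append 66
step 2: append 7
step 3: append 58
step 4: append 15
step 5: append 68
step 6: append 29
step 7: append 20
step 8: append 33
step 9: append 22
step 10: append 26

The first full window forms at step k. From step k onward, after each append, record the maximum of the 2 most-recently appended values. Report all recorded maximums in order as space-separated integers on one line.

Answer: 66 58 58 68 68 29 33 33 26

Derivation:
step 1: append 66 -> window=[66] (not full yet)
step 2: append 7 -> window=[66, 7] -> max=66
step 3: append 58 -> window=[7, 58] -> max=58
step 4: append 15 -> window=[58, 15] -> max=58
step 5: append 68 -> window=[15, 68] -> max=68
step 6: append 29 -> window=[68, 29] -> max=68
step 7: append 20 -> window=[29, 20] -> max=29
step 8: append 33 -> window=[20, 33] -> max=33
step 9: append 22 -> window=[33, 22] -> max=33
step 10: append 26 -> window=[22, 26] -> max=26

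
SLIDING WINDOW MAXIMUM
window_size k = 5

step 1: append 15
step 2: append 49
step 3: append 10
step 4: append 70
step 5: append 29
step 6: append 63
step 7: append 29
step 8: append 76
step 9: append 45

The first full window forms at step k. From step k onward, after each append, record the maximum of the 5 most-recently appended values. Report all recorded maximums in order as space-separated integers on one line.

Answer: 70 70 70 76 76

Derivation:
step 1: append 15 -> window=[15] (not full yet)
step 2: append 49 -> window=[15, 49] (not full yet)
step 3: append 10 -> window=[15, 49, 10] (not full yet)
step 4: append 70 -> window=[15, 49, 10, 70] (not full yet)
step 5: append 29 -> window=[15, 49, 10, 70, 29] -> max=70
step 6: append 63 -> window=[49, 10, 70, 29, 63] -> max=70
step 7: append 29 -> window=[10, 70, 29, 63, 29] -> max=70
step 8: append 76 -> window=[70, 29, 63, 29, 76] -> max=76
step 9: append 45 -> window=[29, 63, 29, 76, 45] -> max=76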